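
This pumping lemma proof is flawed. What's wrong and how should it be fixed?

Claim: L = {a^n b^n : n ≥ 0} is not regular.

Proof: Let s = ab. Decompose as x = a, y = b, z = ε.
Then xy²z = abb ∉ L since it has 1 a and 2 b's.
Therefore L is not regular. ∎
Error: The string s = ab might be shorter than the pumping length p.

Correction: Choose s = a^p b^p to ensure |s| ≥ p. Also, the decomposition is wrong: with |xy| ≤ p, y cannot include b's when s starts with p a's.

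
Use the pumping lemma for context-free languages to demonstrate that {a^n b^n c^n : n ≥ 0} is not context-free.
Assume for contradiction that L is context-free, and let p ≥ 1 be the pumping length given by the pumping lemma for CFLs.
Choose s = a^p b^p c^p. Then s ∈ L and |s| = 3p ≥ p.
By the CFL pumping lemma, s = uvxyz for some u, v, x, y, z with |vxy| ≤ p, |vy| ≥ 1, and uv^i xy^i z ∈ L for every i ≥ 0.

Because |vxy| ≤ p, the window vxy cannot contain both an a and a c: any substring of s containing both must include the entire block b^p plus at least one a and one c, so it has length ≥ p + 2 > p.
Hence at least one of the letters a, c does not occur in vy at all.

Take i = 0: the string uxz is obtained from s by deleting |vy| ≥ 1 symbols, so |uxz| = 3p − |vy| < 3p.
But the letter (a or c) that does not occur in vy still occurs exactly p times in uxz. Every string of L with exactly p copies of some letter is a^p b^p c^p, of length 3p. Since |uxz| < 3p, uxz ∉ L.

This contradicts the CFL pumping lemma, which requires uv^i xy^i z ∈ L for all i ≥ 0.
Hence L = {a^n b^n c^n : n ≥ 0} is not context-free. ∎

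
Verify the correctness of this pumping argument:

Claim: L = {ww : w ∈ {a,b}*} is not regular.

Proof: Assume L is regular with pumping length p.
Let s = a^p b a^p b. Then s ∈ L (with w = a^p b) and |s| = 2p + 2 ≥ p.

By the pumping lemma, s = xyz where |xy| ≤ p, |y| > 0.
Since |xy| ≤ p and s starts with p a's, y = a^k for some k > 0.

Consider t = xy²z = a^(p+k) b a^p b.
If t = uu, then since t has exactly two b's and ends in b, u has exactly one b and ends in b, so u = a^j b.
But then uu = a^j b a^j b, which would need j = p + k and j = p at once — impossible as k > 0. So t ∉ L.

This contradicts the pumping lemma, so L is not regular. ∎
The proof is correct.

This proof is valid because:
1. s = a^p b a^p b is in L and is chosen in terms of p, so |s| ≥ p holds for every p
2. The decomposition analysis is correct: |xy| ≤ p forces y to lie inside the leading a's
3. The contradiction is valid: the argument shows a^(p+k) b a^p b cannot be split into two equal halves
4. The conclusion follows logically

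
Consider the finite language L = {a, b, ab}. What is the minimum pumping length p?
p = 3

For a finite language L, the pumping lemma holds vacuously if p > max|s| for s ∈ L.

The longest string in L = {a, b, ab} has length 2.
If p = 3, then no string s ∈ L has |s| ≥ p, so the condition is vacuously true.

The minimum pumping length is p = 3.

Why no smaller p works: for any p ≤ 2, the longest string s ∈ L has |s| = 2 ≥ p, so it would
have to be pumpable; but pumping up (i = 2, 3, ...) produces ever longer strings, which cannot all lie in the
finite language L. So the pumping property fails for every p ≤ 2.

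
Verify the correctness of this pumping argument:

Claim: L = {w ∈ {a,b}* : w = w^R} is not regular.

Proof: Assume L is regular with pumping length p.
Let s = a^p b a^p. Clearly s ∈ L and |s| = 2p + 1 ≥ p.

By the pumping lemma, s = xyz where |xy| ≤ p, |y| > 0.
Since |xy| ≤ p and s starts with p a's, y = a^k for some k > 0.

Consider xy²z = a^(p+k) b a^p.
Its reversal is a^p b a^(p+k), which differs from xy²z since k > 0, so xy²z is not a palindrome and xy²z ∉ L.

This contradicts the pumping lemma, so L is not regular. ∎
The proof is correct.

This proof is valid because:
1. s = a^p b a^p is in L and is chosen in terms of p, so |s| ≥ p holds for every p
2. The decomposition analysis is correct: |xy| ≤ p forces y to lie inside the leading a's
3. The contradiction is valid: a^(p+k) b a^p has more a's before the b than after it, so it is not a palindrome
4. The conclusion follows logically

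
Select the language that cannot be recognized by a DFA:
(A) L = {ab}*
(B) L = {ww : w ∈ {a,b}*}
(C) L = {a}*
(B) {ww : w ∈ {a,b}*}

(B) L = {ww : w ∈ {a,b}*} is NOT regular.

The pumping lemma can be used to prove this:
After pumping, the two halves no longer match

The other languages are regular because they can be recognized by finite automata.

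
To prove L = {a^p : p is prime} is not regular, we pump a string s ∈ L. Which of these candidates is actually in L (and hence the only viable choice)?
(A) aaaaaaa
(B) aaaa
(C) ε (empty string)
(A) aaaaaaa

The pumping lemma is applied to a string s that lies in L, so first check membership of each option:
- (A) aaaaaaa has length 7, which is prime, so it is in L ✓
- (B) aaaa has length 4 = 2 × 2, which is not prime, so it is not in L ✗
- (C) ε has length 0, which is not prime, so it is not in L ✗

Only (A) aaaaaaa is in L, so it is the only candidate that could play the role of s.
(In a complete proof one picks s in terms of the pumping length p so that |s| ≥ p is guaranteed; a fixed string like aaaaaaa illustrates the shape of such an s.)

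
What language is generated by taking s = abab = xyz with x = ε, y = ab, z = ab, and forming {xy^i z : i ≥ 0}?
{xy^i z : i ≥ 0} = {(ab)^(i+1) : i ≥ 0} = {ab, abab, ababab, ...}

With x = ε, y = ab, z = ab: Pumping 'ab' gives strings of alternating a's and b's.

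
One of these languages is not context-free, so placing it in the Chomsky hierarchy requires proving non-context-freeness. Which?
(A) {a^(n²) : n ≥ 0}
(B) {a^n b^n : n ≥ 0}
(A) {a^(n²) : n ≥ 0}

(A) {a^(n²) : n ≥ 0} requires the CFL pumping lemma.

- {a^n b^n : n ≥ 0} is context-free (but not regular)
  • Can be shown non-regular with the regular pumping lemma
  • After pumping, the number of a's and b's become unequal

- {a^(n²) : n ≥ 0} is NOT context-free
  • Requires the CFL pumping lemma to prove
  • Gaps between squares grow unboundedly

The CFL pumping lemma is "stronger" in that it can prove non-membership
in the larger class of context-free languages.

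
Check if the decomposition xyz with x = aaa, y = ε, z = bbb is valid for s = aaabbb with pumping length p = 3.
Violated: |y| > 0

The decomposition x = aaa, y = ε, z = bbb for s = aaabbb with p = 3
violates the constraint: |y| > 0

|y| = 0, but the pumping lemma requires |y| > 0 (y must be non-empty).

Pumping lemma constraints:
1. xyz = s (decomposition is valid)
2. |xy| ≤ p
3. |y| > 0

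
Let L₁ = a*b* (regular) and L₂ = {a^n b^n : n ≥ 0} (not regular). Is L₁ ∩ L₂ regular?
No — L₁ ∩ L₂ is not regular.

Every string a^n b^n already lies in a*b*, so L₁ ∩ L₂ = {a^n b^n : n ≥ 0} = L₂ itself, which is the standard non-regular language (pump s = a^p b^p).

Note that the bare facts "L₁ regular, L₂ non-regular" do not settle the question by themselves: the closure of regular languages under ∪, ∩, complement and difference applies only when BOTH operands are regular. With a non-regular operand the result can come out regular or non-regular depending on the specific languages, so one has to work out L₁ ∩ L₂ for this particular pair, as above.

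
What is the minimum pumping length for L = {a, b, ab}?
p = 3

For a finite language L, the pumping lemma holds vacuously if p > max|s| for s ∈ L.

The longest string in L = {a, b, ab} has length 2.
If p = 3, then no string s ∈ L has |s| ≥ p, so the condition is vacuously true.

The minimum pumping length is p = 3.

Why no smaller p works: for any p ≤ 2, the longest string s ∈ L has |s| = 2 ≥ p, so it would
have to be pumpable; but pumping up (i = 2, 3, ...) produces ever longer strings, which cannot all lie in the
finite language L. So the pumping property fails for every p ≤ 2.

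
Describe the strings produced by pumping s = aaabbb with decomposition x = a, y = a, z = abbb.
{xy^i z : i ≥ 0} = {a^(2+i) b^3 : i ≥ 0} = {aabbb, aaabbb, aaaabbb, ...}

With x = a, y = a, z = abbb: Starting with aaabbb and pumping the second 'a', we get strings with 2+i a's followed by 3 b's for i = 0, 1, 2, ...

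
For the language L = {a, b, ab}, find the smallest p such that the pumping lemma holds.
p = 3

For a finite language L, the pumping lemma holds vacuously if p > max|s| for s ∈ L.

The longest string in L = {a, b, ab} has length 2.
If p = 3, then no string s ∈ L has |s| ≥ p, so the condition is vacuously true.

The minimum pumping length is p = 3.

Why no smaller p works: for any p ≤ 2, the longest string s ∈ L has |s| = 2 ≥ p, so it would
have to be pumpable; but pumping up (i = 2, 3, ...) produces ever longer strings, which cannot all lie in the
finite language L. So the pumping property fails for every p ≤ 2.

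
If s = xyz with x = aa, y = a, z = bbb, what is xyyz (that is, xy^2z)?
aaaabbb

Given x = 'aa', y = 'a', z = 'bbb' and i = 2:

xy^2z = x + y·y·...·y (2 times) + z
       = 'aa' + 'a'^2 + 'bbb'
       = 'aa' + 'aa' + 'bbb'
       = 'aaaabbb'

The pumped string is 'aaaabbb' with length 7.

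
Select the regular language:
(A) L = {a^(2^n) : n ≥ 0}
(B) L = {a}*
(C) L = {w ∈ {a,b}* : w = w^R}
(B) {a}*

(B) L = {a}* is regular.

This can be recognized by a finite automaton (DFA/NFA).
Regular expressions like {a}* define regular languages.

The other choices are not regular:
- {w ∈ {a,b}* : w = w^R}: After pumping, the string is no longer symmetric
- {a^(2^n) : n ≥ 0}: After pumping, length is no longer a power of 2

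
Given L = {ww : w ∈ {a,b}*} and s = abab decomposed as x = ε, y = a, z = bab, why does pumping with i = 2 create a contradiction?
xy²z = aabab ∉ L

Pumping with i = 2 replaces y = a by y² = aa:
- Original: s = xyz = abab; abab splits into halves ab · ab, which are equal, so it is in L (w = ab)
- Pumped: xy²z = ε · aa · bab = aabab
- aabab has odd length 5, so it cannot be written as ww and is not in L

The pumping lemma would require xy²z ∈ L, so this decomposition yields a contradiction.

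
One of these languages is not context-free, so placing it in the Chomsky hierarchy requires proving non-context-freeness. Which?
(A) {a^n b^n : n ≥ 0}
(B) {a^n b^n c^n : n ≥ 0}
(B) {a^n b^n c^n : n ≥ 0}

(B) {a^n b^n c^n : n ≥ 0} requires the CFL pumping lemma.

- {a^n b^n : n ≥ 0} is context-free (but not regular)
  • Can be shown non-regular with the regular pumping lemma
  • After pumping, the number of a's and b's become unequal

- {a^n b^n c^n : n ≥ 0} is NOT context-free
  • Requires the CFL pumping lemma to prove
  • Cannot maintain three equal counts simultaneously

The CFL pumping lemma is "stronger" in that it can prove non-membership
in the larger class of context-free languages.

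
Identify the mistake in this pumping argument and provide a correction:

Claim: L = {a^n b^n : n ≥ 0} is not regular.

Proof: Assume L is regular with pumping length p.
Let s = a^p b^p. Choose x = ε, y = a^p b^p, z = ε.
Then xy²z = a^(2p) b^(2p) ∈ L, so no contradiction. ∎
Error: The decomposition violates |xy| ≤ p. With y = a^p b^p, |xy| = |y| = 2p > p. (The proof also miscomputes xy²z, which would be a^p b^p a^p b^p rather than a^(2p) b^(2p), and it wrongly treats one harmless decomposition as settling the matter — the prover does not get to choose the decomposition.)

Correction: The pumping lemma requires |xy| ≤ p, and the argument must handle every decomposition satisfying |xy| ≤ p, |y| ≥ 1. Since s starts with p a's, any such y consists only of a's, say y = a^k with k ≥ 1. Then xy²z = a^(p+k) b^p has unequal numbers of a's and b's, so xy²z ∉ L — the required contradiction.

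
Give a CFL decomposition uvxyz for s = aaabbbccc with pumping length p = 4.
u='aa', v='a', x='bb', y='b', z='ccc'

For s = aaabbbccc with pumping length p = 4:

One valid decomposition:
- u = 'aa'
- v = 'a'
- x = 'bb'
- y = 'b'
- z = 'ccc'

Verification:
- uvxyz = 'aa' + 'a' + 'bb' + 'b' + 'ccc' = aaabbbccc ✓
- |vxy| = |'abbb'| = 4 ≤ 4 ✓
- |vy| = |'ab'| = 2 > 0 ✓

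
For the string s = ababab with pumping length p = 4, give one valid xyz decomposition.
x = 'a', y = 'bab', z = 'ab'

For s = ababab and p = 4, one valid decomposition is:
- x = 'a' (length 1)
- y = 'bab' (length 3)
- z = 'ab' (length 2)

Verification:
- xyz = 'a' + 'bab' + 'ab' = ababab ✓
- |xy| = 4 ≤ 4 ✓
- |y| = 3 > 0 ✓

All pumping lemma constraints are satisfied.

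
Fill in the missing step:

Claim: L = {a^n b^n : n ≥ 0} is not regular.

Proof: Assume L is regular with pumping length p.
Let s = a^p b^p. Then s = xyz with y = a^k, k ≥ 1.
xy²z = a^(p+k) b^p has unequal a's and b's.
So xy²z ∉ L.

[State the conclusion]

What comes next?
This contradicts the pumping lemma for regular languages,
which guarantees xy^i z ∈ L for all i ≥ 0.

Since our assumption that L is regular leads to a contradiction,
we conclude that L = {a^n b^n : n ≥ 0} is NOT regular. ∎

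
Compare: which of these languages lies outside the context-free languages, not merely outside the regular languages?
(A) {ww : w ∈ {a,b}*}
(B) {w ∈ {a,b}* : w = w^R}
(A) {ww : w ∈ {a,b}*}

(A) {ww : w ∈ {a,b}*} requires the CFL pumping lemma.

- {w ∈ {a,b}* : w = w^R} is context-free (but not regular)
  • Can be shown non-regular with the regular pumping lemma
  • After pumping, the string is no longer symmetric

- {ww : w ∈ {a,b}*} is NOT context-free
  • Requires the CFL pumping lemma to prove
  • Even a PDA cannot compare two arbitrary halves symbol by symbol; CFL pumping on a^p b^p a^p b^p fails

The CFL pumping lemma is "stronger" in that it can prove non-membership
in the larger class of context-free languages.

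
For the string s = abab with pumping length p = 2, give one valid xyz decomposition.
x = 'a', y = 'b', z = 'ab'

For s = abab and p = 2, one valid decomposition is:
- x = 'a' (length 1)
- y = 'b' (length 1)
- z = 'ab' (length 2)

Verification:
- xyz = 'a' + 'b' + 'ab' = abab ✓
- |xy| = 2 ≤ 2 ✓
- |y| = 1 > 0 ✓

All pumping lemma constraints are satisfied.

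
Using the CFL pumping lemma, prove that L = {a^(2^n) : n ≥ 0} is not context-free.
Assume for contradiction that L is context-free, and let p ≥ 1 be the pumping length given by the pumping lemma for CFLs.
Choose s = a^(2^p). Then s ∈ L and |s| = 2^p ≥ p.
By the CFL pumping lemma, s = uvxyz for some u, v, x, y, z with |vxy| ≤ p, |vy| ≥ 1, and uv^i xy^i z ∈ L for every i ≥ 0.
All symbols are a's, so only lengths matter: let k = |vy|, with 1 ≤ k ≤ |vxy| ≤ p < 2^p.

Take i = 2: |uv²xy²z| = 2^p + k, and 2^p < 2^p + k < 2^p + 2^p = 2^(p+1).
So the length lies strictly between consecutive powers of two and is not a power of 2; uv²xy²z ∉ L.

This contradicts the CFL pumping lemma, which requires uv^i xy^i z ∈ L for all i ≥ 0.
Hence L = {a^(2^n) : n ≥ 0} is not context-free. ∎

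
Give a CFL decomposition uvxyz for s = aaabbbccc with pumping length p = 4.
u='aa', v='a', x='bb', y='b', z='ccc'

For s = aaabbbccc with pumping length p = 4:

One valid decomposition:
- u = 'aa'
- v = 'a'
- x = 'bb'
- y = 'b'
- z = 'ccc'

Verification:
- uvxyz = 'aa' + 'a' + 'bb' + 'b' + 'ccc' = aaabbbccc ✓
- |vxy| = |'abbb'| = 4 ≤ 4 ✓
- |vy| = |'ab'| = 2 > 0 ✓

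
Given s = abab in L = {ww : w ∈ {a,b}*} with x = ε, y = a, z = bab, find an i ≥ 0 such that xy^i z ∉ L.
i = 3

xy³z = ε · aaa · bab = aaabab; aaabab has length 6; its halves are aaa and bab, which differ, so it is not in L.
(Other choices also work, e.g. i = 0, 2; only i = 1 is guaranteed to stay in L since xy¹z = s.)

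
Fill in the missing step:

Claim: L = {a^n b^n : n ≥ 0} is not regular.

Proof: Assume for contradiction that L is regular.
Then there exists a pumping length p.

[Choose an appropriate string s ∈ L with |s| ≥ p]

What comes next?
s = a^p b^p

This string is in L (has equal a's and b's) and has length 2p ≥ p.
Any decomposition xyz with |xy| ≤ p means y consists only of a's,
so pumping will unbalance the counts.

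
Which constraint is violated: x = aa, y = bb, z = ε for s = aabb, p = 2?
Violated: |xy| ≤ p

The decomposition x = aa, y = bb, z = ε for s = aabb with p = 2
violates the constraint: |xy| ≤ p

|xy| = |aabb| = 4 > 2 = p. The decomposition puts too many characters in xy.

Pumping lemma constraints:
1. xyz = s (decomposition is valid)
2. |xy| ≤ p
3. |y| > 0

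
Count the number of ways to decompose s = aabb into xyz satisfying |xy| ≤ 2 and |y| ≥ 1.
3

For s = 'aabb' with pumping length p = 2:

Constraints: |xy| ≤ 2, |y| > 0

Valid decompositions (|xy| ≤ p, |y| ≥ 1):
  • x='', y='a', z='abb'
  • x='a', y='a', z='bb'
  • x='', y='aa', z='bb'

Total count: 3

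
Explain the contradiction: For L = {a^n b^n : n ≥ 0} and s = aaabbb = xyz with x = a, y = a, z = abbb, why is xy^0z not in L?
xy⁰z = aabbb ∉ L

Pumping with i = 0 replaces y = a by y⁰ = ε:
- Original: s = xyz = aaabbb; aaabbb = a^3 b^3 has equal counts (3 = 3), so it is in L
- Pumped: xy⁰z = a · ε · abbb = aabbb
- aabbb has 2 a's and 3 b's; 2 ≠ 3, so it is not in L

The pumping lemma would require xy⁰z ∈ L, so this decomposition yields a contradiction.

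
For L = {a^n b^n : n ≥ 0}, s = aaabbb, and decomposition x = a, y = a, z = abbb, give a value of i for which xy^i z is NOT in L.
i = 3

xy³z = a · aaa · abbb = aaaaabbb; aaaaabbb has 5 a's and 3 b's; 5 ≠ 3, so it is not in L.
(Other choices also work, e.g. i = 0, 2; only i = 1 is guaranteed to stay in L since xy¹z = s.)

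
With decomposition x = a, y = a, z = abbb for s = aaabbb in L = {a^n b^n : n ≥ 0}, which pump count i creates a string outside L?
i = 2

xy²z = a · aa · abbb = aaaabbb; aaaabbb has 4 a's and 3 b's; 4 ≠ 3, so it is not in L.
(Other choices also work, e.g. i = 0, 3; only i = 1 is guaranteed to stay in L since xy¹z = s.)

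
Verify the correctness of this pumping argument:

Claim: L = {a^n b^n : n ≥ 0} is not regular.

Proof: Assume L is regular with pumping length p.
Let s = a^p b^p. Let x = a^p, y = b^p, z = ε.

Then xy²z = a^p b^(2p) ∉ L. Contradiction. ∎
The proof is INCORRECT.

Error: The decomposition violates |xy| ≤ p.
With x = a^p and y = b^p, we have |xy| = 2p > p.
The pumping lemma requires |xy| ≤ p, so y must be within the first p characters.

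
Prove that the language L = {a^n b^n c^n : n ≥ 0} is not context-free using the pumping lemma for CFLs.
Assume for contradiction that L is context-free, and let p ≥ 1 be the pumping length given by the pumping lemma for CFLs.
Choose s = a^p b^p c^p. Then s ∈ L and |s| = 3p ≥ p.
By the CFL pumping lemma, s = uvxyz for some u, v, x, y, z with |vxy| ≤ p, |vy| ≥ 1, and uv^i xy^i z ∈ L for every i ≥ 0.

Because |vxy| ≤ p, the window vxy cannot contain both an a and a c: any substring of s containing both must include the entire block b^p plus at least one a and one c, so it has length ≥ p + 2 > p.
Hence at least one of the letters a, c does not occur in vy at all.

Take i = 0: the string uxz is obtained from s by deleting |vy| ≥ 1 symbols, so |uxz| = 3p − |vy| < 3p.
But the letter (a or c) that does not occur in vy still occurs exactly p times in uxz. Every string of L with exactly p copies of some letter is a^p b^p c^p, of length 3p. Since |uxz| < 3p, uxz ∉ L.

This contradicts the CFL pumping lemma, which requires uv^i xy^i z ∈ L for all i ≥ 0.
Hence L = {a^n b^n c^n : n ≥ 0} is not context-free. ∎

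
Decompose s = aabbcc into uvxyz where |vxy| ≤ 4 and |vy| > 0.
u='a', v='a', x='bb', y='c', z='c'

For s = aabbcc with pumping length p = 4:

One valid decomposition:
- u = 'a'
- v = 'a'
- x = 'bb'
- y = 'c'
- z = 'c'

Verification:
- uvxyz = 'a' + 'a' + 'bb' + 'c' + 'c' = aabbcc ✓
- |vxy| = |'abbc'| = 4 ≤ 4 ✓
- |vy| = |'ac'| = 2 > 0 ✓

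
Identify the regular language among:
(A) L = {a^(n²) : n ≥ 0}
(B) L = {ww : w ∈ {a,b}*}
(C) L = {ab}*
(C) {ab}*

(C) L = {ab}* is regular.

This can be recognized by a finite automaton (DFA/NFA).
Regular expressions like {ab}* define regular languages.

The other choices are not regular:
- {a^(n²) : n ≥ 0}: After pumping, length is no longer a perfect square
- {ww : w ∈ {a,b}*}: After pumping, the two halves no longer match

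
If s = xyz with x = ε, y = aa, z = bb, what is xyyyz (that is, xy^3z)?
aaaaaabb

Given x = '', y = 'aa', z = 'bb' and i = 3:

xy^3z = x + y·y·...·y (3 times) + z
       = '' + 'aa'^3 + 'bb'
       = '' + 'aaaaaa' + 'bb'
       = 'aaaaaabb'

The pumped string is 'aaaaaabb' with length 8.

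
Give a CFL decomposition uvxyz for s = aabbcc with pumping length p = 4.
u='a', v='a', x='bb', y='c', z='c'

For s = aabbcc with pumping length p = 4:

One valid decomposition:
- u = 'a'
- v = 'a'
- x = 'bb'
- y = 'c'
- z = 'c'

Verification:
- uvxyz = 'a' + 'a' + 'bb' + 'c' + 'c' = aabbcc ✓
- |vxy| = |'abbc'| = 4 ≤ 4 ✓
- |vy| = |'ac'| = 2 > 0 ✓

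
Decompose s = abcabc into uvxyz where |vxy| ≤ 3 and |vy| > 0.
u='ab', v='c', x='a', y='b', z='c'

For s = abcabc with pumping length p = 3:

One valid decomposition:
- u = 'ab'
- v = 'c'
- x = 'a'
- y = 'b'
- z = 'c'

Verification:
- uvxyz = 'ab' + 'c' + 'a' + 'b' + 'c' = abcabc ✓
- |vxy| = |'cab'| = 3 ≤ 3 ✓
- |vy| = |'cb'| = 2 > 0 ✓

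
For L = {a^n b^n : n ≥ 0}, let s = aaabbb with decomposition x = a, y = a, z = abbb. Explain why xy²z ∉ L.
xy²z = aaaabbb ∉ L

Pumping with i = 2 replaces y = a by y² = aa:
- Original: s = xyz = aaabbb; aaabbb = a^3 b^3 has equal counts (3 = 3), so it is in L
- Pumped: xy²z = a · aa · abbb = aaaabbb
- aaaabbb has 4 a's and 3 b's; 4 ≠ 3, so it is not in L

The pumping lemma would require xy²z ∈ L, so this decomposition yields a contradiction.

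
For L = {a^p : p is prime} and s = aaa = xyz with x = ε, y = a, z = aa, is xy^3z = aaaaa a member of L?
Yes

xy³z = ε · aaa · aa = aaaaa.
aaaaa has length 5, which is prime, so it is in L.
(A single pumped string landing in L is not a contradiction by itself; a non-regularity proof needs some i for which xy^i z ∉ L, for every admissible decomposition.)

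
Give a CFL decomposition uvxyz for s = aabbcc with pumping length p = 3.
u='aa', v='b', x='b', y='c', z='c'

For s = aabbcc with pumping length p = 3:

One valid decomposition:
- u = 'aa'
- v = 'b'
- x = 'b'
- y = 'c'
- z = 'c'

Verification:
- uvxyz = 'aa' + 'b' + 'b' + 'c' + 'c' = aabbcc ✓
- |vxy| = |'bbc'| = 3 ≤ 3 ✓
- |vy| = |'bc'| = 2 > 0 ✓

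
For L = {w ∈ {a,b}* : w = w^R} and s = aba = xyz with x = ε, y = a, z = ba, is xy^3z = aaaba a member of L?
No

xy³z = ε · aaa · ba = aaaba.
aaaba reversed is abaaa ≠ aaaba, so it is not a palindrome and is not in L.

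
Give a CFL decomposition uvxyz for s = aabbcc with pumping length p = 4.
u='a', v='a', x='bb', y='c', z='c'

For s = aabbcc with pumping length p = 4:

One valid decomposition:
- u = 'a'
- v = 'a'
- x = 'bb'
- y = 'c'
- z = 'c'

Verification:
- uvxyz = 'a' + 'a' + 'bb' + 'c' + 'c' = aabbcc ✓
- |vxy| = |'abbc'| = 4 ≤ 4 ✓
- |vy| = |'ac'| = 2 > 0 ✓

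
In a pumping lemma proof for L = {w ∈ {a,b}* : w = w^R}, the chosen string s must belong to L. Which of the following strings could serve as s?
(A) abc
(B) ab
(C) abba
(C) abba

The pumping lemma is applied to a string s that lies in L, so first check membership of each option:
- (A) abc reversed is cba ≠ abc, so it is not a palindrome and is not in L ✗
- (B) ab reversed is ba ≠ ab, so it is not a palindrome and is not in L ✗
- (C) abba reversed is abba, the same string, so it is a palindrome and is in L ✓

Only (C) abba is in L, so it is the only candidate that could play the role of s.
(In a complete proof one picks s in terms of the pumping length p so that |s| ≥ p is guaranteed; a fixed string like abba illustrates the shape of such an s.)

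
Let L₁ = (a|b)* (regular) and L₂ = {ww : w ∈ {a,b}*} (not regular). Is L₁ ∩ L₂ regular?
No — L₁ ∩ L₂ is not regular.

(a|b)* is all strings over {a,b}, so L₁ ∩ L₂ = {ww : w ∈ {a,b}*} = L₂ itself, which is not regular (pump s = a^p b a^p b).

Note that the bare facts "L₁ regular, L₂ non-regular" do not settle the question by themselves: the closure of regular languages under ∪, ∩, complement and difference applies only when BOTH operands are regular. With a non-regular operand the result can come out regular or non-regular depending on the specific languages, so one has to work out L₁ ∩ L₂ for this particular pair, as above.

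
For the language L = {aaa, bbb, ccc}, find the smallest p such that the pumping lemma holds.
p = 4

For a finite language L, the pumping lemma holds vacuously if p > max|s| for s ∈ L.

The longest string in L = {aaa, bbb, ccc} has length 3.
If p = 4, then no string s ∈ L has |s| ≥ p, so the condition is vacuously true.

The minimum pumping length is p = 4.

Why no smaller p works: for any p ≤ 3, the longest string s ∈ L has |s| = 3 ≥ p, so it would
have to be pumpable; but pumping up (i = 2, 3, ...) produces ever longer strings, which cannot all lie in the
finite language L. So the pumping property fails for every p ≤ 3.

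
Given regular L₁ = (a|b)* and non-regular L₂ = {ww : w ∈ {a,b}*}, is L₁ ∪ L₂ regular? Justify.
Yes — L₁ ∪ L₂ is regular.

{ww} ⊆ (a|b)*, so L₁ ∪ L₂ = (a|b)*, which is regular.

Note that the bare facts "L₁ regular, L₂ non-regular" do not settle the question by themselves: the closure of regular languages under ∪, ∩, complement and difference applies only when BOTH operands are regular. With a non-regular operand the result can come out regular or non-regular depending on the specific languages, so one has to work out L₁ ∪ L₂ for this particular pair, as above.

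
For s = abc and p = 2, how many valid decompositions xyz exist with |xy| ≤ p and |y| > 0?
3

For s = 'abc' with pumping length p = 2:

Constraints: |xy| ≤ 2, |y| > 0

Valid decompositions (|xy| ≤ p, |y| ≥ 1):
  • x='', y='a', z='bc'
  • x='a', y='b', z='c'
  • x='', y='ab', z='c'

Total count: 3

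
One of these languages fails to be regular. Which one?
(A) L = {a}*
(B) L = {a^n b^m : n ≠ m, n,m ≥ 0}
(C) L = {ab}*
(B) {a^n b^m : n ≠ m, n,m ≥ 0}

(B) L = {a^n b^m : n ≠ m, n,m ≥ 0} is NOT regular.

The pumping lemma can be used to prove this:
After pumping a's, we can make n = m

The other languages are regular because they can be recognized by finite automata.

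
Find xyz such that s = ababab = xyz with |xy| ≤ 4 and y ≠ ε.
x = 'ab', y = 'ab', z = 'ab'

For s = ababab and p = 4, one valid decomposition is:
- x = 'ab' (length 2)
- y = 'ab' (length 2)
- z = 'ab' (length 2)

Verification:
- xyz = 'ab' + 'ab' + 'ab' = ababab ✓
- |xy| = 4 ≤ 4 ✓
- |y| = 2 > 0 ✓

All pumping lemma constraints are satisfied.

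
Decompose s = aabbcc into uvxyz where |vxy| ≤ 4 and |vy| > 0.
u='a', v='a', x='bb', y='c', z='c'

For s = aabbcc with pumping length p = 4:

One valid decomposition:
- u = 'a'
- v = 'a'
- x = 'bb'
- y = 'c'
- z = 'c'

Verification:
- uvxyz = 'a' + 'a' + 'bb' + 'c' + 'c' = aabbcc ✓
- |vxy| = |'abbc'| = 4 ≤ 4 ✓
- |vy| = |'ac'| = 2 > 0 ✓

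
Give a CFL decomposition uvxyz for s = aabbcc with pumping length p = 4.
u='a', v='a', x='bb', y='c', z='c'

For s = aabbcc with pumping length p = 4:

One valid decomposition:
- u = 'a'
- v = 'a'
- x = 'bb'
- y = 'c'
- z = 'c'

Verification:
- uvxyz = 'a' + 'a' + 'bb' + 'c' + 'c' = aabbcc ✓
- |vxy| = |'abbc'| = 4 ≤ 4 ✓
- |vy| = |'ac'| = 2 > 0 ✓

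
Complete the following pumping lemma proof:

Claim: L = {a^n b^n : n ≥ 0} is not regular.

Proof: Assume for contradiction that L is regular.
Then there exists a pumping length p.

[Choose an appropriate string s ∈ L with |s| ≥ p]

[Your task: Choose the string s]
s = a^p b^p

This string is in L (has equal a's and b's) and has length 2p ≥ p.
Any decomposition xyz with |xy| ≤ p means y consists only of a's,
so pumping will unbalance the counts.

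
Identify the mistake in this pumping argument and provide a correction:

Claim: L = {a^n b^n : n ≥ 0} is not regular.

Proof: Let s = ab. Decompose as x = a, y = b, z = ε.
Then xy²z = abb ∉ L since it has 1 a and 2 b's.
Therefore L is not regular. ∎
Error: The string s = ab might be shorter than the pumping length p.

Correction: Choose s = a^p b^p to ensure |s| ≥ p. Also, the decomposition is wrong: with |xy| ≤ p, y cannot include b's when s starts with p a's.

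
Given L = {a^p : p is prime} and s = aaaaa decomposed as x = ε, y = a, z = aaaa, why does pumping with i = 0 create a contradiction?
xy⁰z = aaaa ∉ L

Pumping with i = 0 replaces y = a by y⁰ = ε:
- Original: s = xyz = aaaaa; aaaaa has length 5, which is prime, so it is in L
- Pumped: xy⁰z = ε · ε · aaaa = aaaa
- aaaa has length 4 = 2 × 2, which is not prime, so it is not in L

The pumping lemma would require xy⁰z ∈ L, so this decomposition yields a contradiction.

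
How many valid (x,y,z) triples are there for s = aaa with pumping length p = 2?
3

For s = 'aaa' with pumping length p = 2:

Constraints: |xy| ≤ 2, |y| > 0

Valid decompositions (|xy| ≤ p, |y| ≥ 1):
  • x='', y='a', z='aa'
  • x='a', y='a', z='a'
  • x='', y='aa', z='a'

Total count: 3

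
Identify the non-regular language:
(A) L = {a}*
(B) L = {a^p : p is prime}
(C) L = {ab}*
(B) {a^p : p is prime}

(B) L = {a^p : p is prime} is NOT regular.

The pumping lemma can be used to prove this:
After pumping, the length becomes composite

The other languages are regular because they can be recognized by finite automata.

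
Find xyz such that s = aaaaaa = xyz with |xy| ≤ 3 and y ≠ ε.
x = '', y = 'aaa', z = 'aaa'

For s = aaaaaa and p = 3, one valid decomposition is:
- x = '' (length 0)
- y = 'aaa' (length 3)
- z = 'aaa' (length 3)

Verification:
- xyz = '' + 'aaa' + 'aaa' = aaaaaa ✓
- |xy| = 3 ≤ 3 ✓
- |y| = 3 > 0 ✓

All pumping lemma constraints are satisfied.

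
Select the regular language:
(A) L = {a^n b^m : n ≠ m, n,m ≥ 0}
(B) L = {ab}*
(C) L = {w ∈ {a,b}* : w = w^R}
(B) {ab}*

(B) L = {ab}* is regular.

This can be recognized by a finite automaton (DFA/NFA).
Regular expressions like {ab}* define regular languages.

The other choices are not regular:
- {w ∈ {a,b}* : w = w^R}: After pumping, the string is no longer symmetric
- {a^n b^m : n ≠ m, n,m ≥ 0}: After pumping a's, we can make n = m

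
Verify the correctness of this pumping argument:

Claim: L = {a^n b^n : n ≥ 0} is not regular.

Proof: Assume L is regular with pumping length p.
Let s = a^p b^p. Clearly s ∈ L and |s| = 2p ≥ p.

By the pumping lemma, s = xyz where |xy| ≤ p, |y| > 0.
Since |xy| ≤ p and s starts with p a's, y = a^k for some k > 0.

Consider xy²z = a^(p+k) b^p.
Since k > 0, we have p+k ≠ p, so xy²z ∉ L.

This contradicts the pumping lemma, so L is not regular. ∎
The proof is correct.

This proof is valid because:
1. The string s = a^p b^p is correctly in L
2. The decomposition analysis is correct: y must consist only of a's
3. The contradiction is valid: pumping increases a's but not b's
4. The conclusion follows logically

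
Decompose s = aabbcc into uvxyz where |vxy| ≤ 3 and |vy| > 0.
u='aa', v='b', x='b', y='c', z='c'

For s = aabbcc with pumping length p = 3:

One valid decomposition:
- u = 'aa'
- v = 'b'
- x = 'b'
- y = 'c'
- z = 'c'

Verification:
- uvxyz = 'aa' + 'b' + 'b' + 'c' + 'c' = aabbcc ✓
- |vxy| = |'bbc'| = 3 ≤ 3 ✓
- |vy| = |'bc'| = 2 > 0 ✓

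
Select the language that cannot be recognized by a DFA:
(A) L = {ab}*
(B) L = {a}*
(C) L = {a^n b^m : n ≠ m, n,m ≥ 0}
(C) {a^n b^m : n ≠ m, n,m ≥ 0}

(C) L = {a^n b^m : n ≠ m, n,m ≥ 0} is NOT regular.

The pumping lemma can be used to prove this:
After pumping a's, we can make n = m

The other languages are regular because they can be recognized by finite automata.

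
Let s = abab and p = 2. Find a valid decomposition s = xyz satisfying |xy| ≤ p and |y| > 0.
x = 'a', y = 'b', z = 'ab'

For s = abab and p = 2, one valid decomposition is:
- x = 'a' (length 1)
- y = 'b' (length 1)
- z = 'ab' (length 2)

Verification:
- xyz = 'a' + 'b' + 'ab' = abab ✓
- |xy| = 2 ≤ 2 ✓
- |y| = 1 > 0 ✓

All pumping lemma constraints are satisfied.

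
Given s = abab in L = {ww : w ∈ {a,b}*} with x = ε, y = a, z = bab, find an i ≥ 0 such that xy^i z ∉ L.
i = 2

xy²z = ε · aa · bab = aabab; aabab has odd length 5, so it cannot be written as ww and is not in L.
(Other choices also work, e.g. i = 0, 3; only i = 1 is guaranteed to stay in L since xy¹z = s.)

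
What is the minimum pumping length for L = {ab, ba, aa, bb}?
p = 3

For a finite language L, the pumping lemma holds vacuously if p > max|s| for s ∈ L.

The longest string in L = {ab, ba, aa, bb} has length 2.
If p = 3, then no string s ∈ L has |s| ≥ p, so the condition is vacuously true.

The minimum pumping length is p = 3.

Why no smaller p works: for any p ≤ 2, the longest string s ∈ L has |s| = 2 ≥ p, so it would
have to be pumpable; but pumping up (i = 2, 3, ...) produces ever longer strings, which cannot all lie in the
finite language L. So the pumping property fails for every p ≤ 2.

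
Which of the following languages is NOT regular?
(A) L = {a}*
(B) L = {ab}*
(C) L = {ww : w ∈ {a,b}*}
(C) {ww : w ∈ {a,b}*}

(C) L = {ww : w ∈ {a,b}*} is NOT regular.

The pumping lemma can be used to prove this:
After pumping, the two halves no longer match

The other languages are regular because they can be recognized by finite automata.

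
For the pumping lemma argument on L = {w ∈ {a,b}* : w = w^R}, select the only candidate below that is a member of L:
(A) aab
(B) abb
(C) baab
(C) baab

The pumping lemma is applied to a string s that lies in L, so first check membership of each option:
- (A) aab reversed is baa ≠ aab, so it is not a palindrome and is not in L ✗
- (B) abb reversed is bba ≠ abb, so it is not a palindrome and is not in L ✗
- (C) baab reversed is baab, the same string, so it is a palindrome and is in L ✓

Only (C) baab is in L, so it is the only candidate that could play the role of s.
(In a complete proof one picks s in terms of the pumping length p so that |s| ≥ p is guaranteed; a fixed string like baab illustrates the shape of such an s.)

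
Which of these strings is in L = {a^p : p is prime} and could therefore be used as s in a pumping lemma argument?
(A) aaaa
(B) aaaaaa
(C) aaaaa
(C) aaaaa

The pumping lemma is applied to a string s that lies in L, so first check membership of each option:
- (A) aaaa has length 4 = 2 × 2, which is not prime, so it is not in L ✗
- (B) aaaaaa has length 6 = 2 × 3, which is not prime, so it is not in L ✗
- (C) aaaaa has length 5, which is prime, so it is in L ✓

Only (C) aaaaa is in L, so it is the only candidate that could play the role of s.
(In a complete proof one picks s in terms of the pumping length p so that |s| ≥ p is guaranteed; a fixed string like aaaaa illustrates the shape of such an s.)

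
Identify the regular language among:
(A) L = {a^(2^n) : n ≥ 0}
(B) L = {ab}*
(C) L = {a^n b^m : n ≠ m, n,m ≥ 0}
(B) {ab}*

(B) L = {ab}* is regular.

This can be recognized by a finite automaton (DFA/NFA).
Regular expressions like {ab}* define regular languages.

The other choices are not regular:
- {a^n b^m : n ≠ m, n,m ≥ 0}: After pumping a's, we can make n = m
- {a^(2^n) : n ≥ 0}: After pumping, length is no longer a power of 2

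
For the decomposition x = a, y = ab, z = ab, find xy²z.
aababab

Given x = 'a', y = 'ab', z = 'ab' and i = 2:

xy^2z = x + y·y·...·y (2 times) + z
       = 'a' + 'ab'^2 + 'ab'
       = 'a' + 'abab' + 'ab'
       = 'aababab'

The pumped string is 'aababab' with length 7.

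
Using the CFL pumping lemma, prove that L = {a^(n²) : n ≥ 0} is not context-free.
Assume for contradiction that L is context-free, and let p ≥ 1 be the pumping length given by the pumping lemma for CFLs.
Choose s = a^(p²). Then s ∈ L and |s| = p² ≥ p.
By the CFL pumping lemma, s = uvxyz for some u, v, x, y, z with |vxy| ≤ p, |vy| ≥ 1, and uv^i xy^i z ∈ L for every i ≥ 0.
All symbols are a's, so only lengths matter: let k = |vy|, with 1 ≤ k ≤ |vxy| ≤ p.

Take i = 2: |uv²xy²z| = p² + k, and p² < p² + k ≤ p² + p < (p + 1)².
So the length lies strictly between consecutive squares and is not a perfect square; uv²xy²z ∉ L.

This contradicts the CFL pumping lemma, which requires uv^i xy^i z ∈ L for all i ≥ 0.
Hence L = {a^(n²) : n ≥ 0} is not context-free. ∎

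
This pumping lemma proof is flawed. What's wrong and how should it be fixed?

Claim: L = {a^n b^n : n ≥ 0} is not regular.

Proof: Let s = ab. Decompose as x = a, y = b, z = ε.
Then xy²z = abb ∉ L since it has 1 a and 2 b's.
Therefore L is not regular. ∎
Error: The string s = ab might be shorter than the pumping length p.

Correction: Choose s = a^p b^p to ensure |s| ≥ p. Also, the decomposition is wrong: with |xy| ≤ p, y cannot include b's when s starts with p a's.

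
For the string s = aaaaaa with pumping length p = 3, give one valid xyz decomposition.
x = 'a', y = 'a', z = 'aaaa'

For s = aaaaaa and p = 3, one valid decomposition is:
- x = 'a' (length 1)
- y = 'a' (length 1)
- z = 'aaaa' (length 4)

Verification:
- xyz = 'a' + 'a' + 'aaaa' = aaaaaa ✓
- |xy| = 2 ≤ 3 ✓
- |y| = 1 > 0 ✓

All pumping lemma constraints are satisfied.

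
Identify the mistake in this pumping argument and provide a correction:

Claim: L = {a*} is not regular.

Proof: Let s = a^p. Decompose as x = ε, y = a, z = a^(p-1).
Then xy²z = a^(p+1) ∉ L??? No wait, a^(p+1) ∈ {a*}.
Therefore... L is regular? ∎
Error: The proof attempts to show a*  is not regular, but a* IS regular!

Correction: a* is a regular language (recognized by a simple DFA with one accepting state and self-loop on 'a'). The pumping lemma can only prove non-regularity, not regularity. For regular languages, pumping always works.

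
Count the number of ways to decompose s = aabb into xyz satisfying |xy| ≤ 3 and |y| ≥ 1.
6

For s = 'aabb' with pumping length p = 3:

Constraints: |xy| ≤ 3, |y| > 0

Valid decompositions (|xy| ≤ p, |y| ≥ 1):
  • x='', y='a', z='abb'
  • x='a', y='a', z='bb'
  • x='', y='aa', z='bb'
  • x='aa', y='b', z='b'
  • x='a', y='ab', z='b'
  • x='', y='aab', z='b'

Total count: 6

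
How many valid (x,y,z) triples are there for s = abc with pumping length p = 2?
3

For s = 'abc' with pumping length p = 2:

Constraints: |xy| ≤ 2, |y| > 0

Valid decompositions (|xy| ≤ p, |y| ≥ 1):
  • x='', y='a', z='bc'
  • x='a', y='b', z='c'
  • x='', y='ab', z='c'

Total count: 3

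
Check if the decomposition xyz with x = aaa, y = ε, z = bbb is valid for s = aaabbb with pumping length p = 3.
Violated: |y| > 0

The decomposition x = aaa, y = ε, z = bbb for s = aaabbb with p = 3
violates the constraint: |y| > 0

|y| = 0, but the pumping lemma requires |y| > 0 (y must be non-empty).

Pumping lemma constraints:
1. xyz = s (decomposition is valid)
2. |xy| ≤ p
3. |y| > 0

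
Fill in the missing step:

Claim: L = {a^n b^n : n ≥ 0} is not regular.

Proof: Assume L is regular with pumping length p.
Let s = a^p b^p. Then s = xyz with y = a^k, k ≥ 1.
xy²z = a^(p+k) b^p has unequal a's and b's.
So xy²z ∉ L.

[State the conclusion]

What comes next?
This contradicts the pumping lemma for regular languages,
which guarantees xy^i z ∈ L for all i ≥ 0.

Since our assumption that L is regular leads to a contradiction,
we conclude that L = {a^n b^n : n ≥ 0} is NOT regular. ∎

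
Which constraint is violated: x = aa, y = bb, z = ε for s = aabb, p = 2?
Violated: |xy| ≤ p

The decomposition x = aa, y = bb, z = ε for s = aabb with p = 2
violates the constraint: |xy| ≤ p

|xy| = |aabb| = 4 > 2 = p. The decomposition puts too many characters in xy.

Pumping lemma constraints:
1. xyz = s (decomposition is valid)
2. |xy| ≤ p
3. |y| > 0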